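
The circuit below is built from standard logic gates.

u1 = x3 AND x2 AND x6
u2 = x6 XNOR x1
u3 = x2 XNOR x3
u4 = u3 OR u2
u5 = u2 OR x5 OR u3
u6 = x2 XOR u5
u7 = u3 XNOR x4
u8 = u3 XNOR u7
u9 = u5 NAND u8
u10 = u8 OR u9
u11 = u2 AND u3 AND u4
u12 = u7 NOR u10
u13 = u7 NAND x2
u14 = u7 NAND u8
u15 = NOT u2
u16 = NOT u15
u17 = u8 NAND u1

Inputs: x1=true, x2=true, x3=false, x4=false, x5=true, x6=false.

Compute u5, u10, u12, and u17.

u1 = x3 AND x2 AND x6 = false AND true AND false = false
u2 = x6 XNOR x1 = false XNOR true = false
u3 = x2 XNOR x3 = true XNOR false = false
u5 = u2 OR x5 OR u3 = false OR true OR false = true
u7 = u3 XNOR x4 = false XNOR false = true
u8 = u3 XNOR u7 = false XNOR true = false
u9 = u5 NAND u8 = true NAND false = true
u10 = u8 OR u9 = false OR true = true
u12 = u7 NOR u10 = true NOR true = false
u17 = u8 NAND u1 = false NAND false = true

u5 = true, u10 = true, u12 = false, u17 = true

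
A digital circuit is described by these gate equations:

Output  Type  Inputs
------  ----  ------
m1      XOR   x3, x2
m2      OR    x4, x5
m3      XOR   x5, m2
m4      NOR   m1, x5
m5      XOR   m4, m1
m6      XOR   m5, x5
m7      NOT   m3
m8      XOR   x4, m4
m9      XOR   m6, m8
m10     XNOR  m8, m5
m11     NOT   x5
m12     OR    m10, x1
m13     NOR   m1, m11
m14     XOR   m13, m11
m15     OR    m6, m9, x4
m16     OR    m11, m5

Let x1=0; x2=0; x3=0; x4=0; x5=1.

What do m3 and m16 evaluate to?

m3 = 0, m16 = 0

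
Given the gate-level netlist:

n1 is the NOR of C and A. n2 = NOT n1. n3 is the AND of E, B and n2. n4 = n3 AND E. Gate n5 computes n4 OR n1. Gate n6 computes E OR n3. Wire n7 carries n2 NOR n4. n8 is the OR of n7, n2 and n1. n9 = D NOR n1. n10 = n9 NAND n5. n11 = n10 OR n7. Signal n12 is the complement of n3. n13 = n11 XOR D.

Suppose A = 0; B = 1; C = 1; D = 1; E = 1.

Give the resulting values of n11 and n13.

n11 = 1; n13 = 0

n1 = C NOR A = 1 NOR 0 = 0
n2 = NOT n1 = NOT 0 = 1
n3 = E AND B AND n2 = 1 AND 1 AND 1 = 1
n4 = n3 AND E = 1 AND 1 = 1
n5 = n4 OR n1 = 1 OR 0 = 1
n7 = n2 NOR n4 = 1 NOR 1 = 0
n9 = D NOR n1 = 1 NOR 0 = 0
n10 = n9 NAND n5 = 0 NAND 1 = 1
n11 = n10 OR n7 = 1 OR 0 = 1
n13 = n11 XOR D = 1 XOR 1 = 0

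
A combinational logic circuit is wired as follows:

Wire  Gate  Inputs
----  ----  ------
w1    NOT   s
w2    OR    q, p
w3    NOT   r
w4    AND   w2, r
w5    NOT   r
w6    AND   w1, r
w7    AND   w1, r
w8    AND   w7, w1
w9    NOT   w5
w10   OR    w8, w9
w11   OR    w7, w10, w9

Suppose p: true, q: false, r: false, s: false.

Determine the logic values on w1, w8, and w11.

w1 = NOT s = NOT false = true
w5 = NOT r = NOT false = true
w7 = w1 AND r = true AND false = false
w8 = w7 AND w1 = false AND true = false
w9 = NOT w5 = NOT true = false
w10 = w8 OR w9 = false OR false = false
w11 = w7 OR w10 OR w9 = false OR false OR false = false

w1 = true  w8 = false  w11 = false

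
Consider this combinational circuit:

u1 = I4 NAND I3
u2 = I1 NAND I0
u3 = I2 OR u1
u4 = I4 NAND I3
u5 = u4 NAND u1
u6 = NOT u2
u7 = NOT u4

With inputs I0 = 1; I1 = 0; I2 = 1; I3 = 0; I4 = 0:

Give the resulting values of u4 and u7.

u4 = 1, u7 = 0

u4 = I4 NAND I3 = 0 NAND 0 = 1
u7 = NOT u4 = NOT 1 = 0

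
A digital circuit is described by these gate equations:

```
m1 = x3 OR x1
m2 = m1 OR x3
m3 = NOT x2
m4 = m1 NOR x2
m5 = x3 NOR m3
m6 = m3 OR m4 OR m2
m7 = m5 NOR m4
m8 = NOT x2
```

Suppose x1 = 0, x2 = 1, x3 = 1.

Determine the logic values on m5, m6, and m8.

m1 = x3 OR x1 = 1 OR 0 = 1
m2 = m1 OR x3 = 1 OR 1 = 1
m3 = NOT x2 = NOT 1 = 0
m4 = m1 NOR x2 = 1 NOR 1 = 0
m5 = x3 NOR m3 = 1 NOR 0 = 0
m6 = m3 OR m4 OR m2 = 0 OR 0 OR 1 = 1
m8 = NOT x2 = NOT 1 = 0

m5 = 0, m6 = 1, m8 = 0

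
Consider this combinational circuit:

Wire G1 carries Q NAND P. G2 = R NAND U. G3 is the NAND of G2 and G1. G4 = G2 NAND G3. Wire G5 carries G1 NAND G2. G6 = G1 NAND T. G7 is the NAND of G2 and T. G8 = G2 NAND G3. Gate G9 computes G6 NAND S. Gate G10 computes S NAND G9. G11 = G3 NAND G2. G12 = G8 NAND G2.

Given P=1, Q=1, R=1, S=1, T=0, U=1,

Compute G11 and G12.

G11 = 1, G12 = 1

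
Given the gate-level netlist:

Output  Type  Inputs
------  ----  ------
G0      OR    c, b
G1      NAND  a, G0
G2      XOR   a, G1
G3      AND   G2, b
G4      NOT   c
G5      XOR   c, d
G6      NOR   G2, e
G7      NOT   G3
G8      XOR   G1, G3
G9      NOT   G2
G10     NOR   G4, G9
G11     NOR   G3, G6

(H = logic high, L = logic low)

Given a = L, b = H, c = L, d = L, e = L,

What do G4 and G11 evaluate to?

G0 = c OR b = L OR H = H
G1 = a NAND G0 = L NAND H = H
G2 = a XOR G1 = L XOR H = H
G3 = G2 AND b = H AND H = H
G4 = NOT c = NOT L = H
G6 = G2 NOR e = H NOR L = L
G11 = G3 NOR G6 = H NOR L = L

G4 = H, G11 = L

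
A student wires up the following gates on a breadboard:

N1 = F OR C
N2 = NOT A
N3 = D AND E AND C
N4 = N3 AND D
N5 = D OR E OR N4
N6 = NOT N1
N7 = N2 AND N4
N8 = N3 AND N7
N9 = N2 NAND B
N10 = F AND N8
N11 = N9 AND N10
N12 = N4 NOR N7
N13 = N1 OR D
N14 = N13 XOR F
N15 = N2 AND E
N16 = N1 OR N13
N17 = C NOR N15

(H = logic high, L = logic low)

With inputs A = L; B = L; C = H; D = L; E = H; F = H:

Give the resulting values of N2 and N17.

N2 = NOT A = NOT L = H
N15 = N2 AND E = H AND H = H
N17 = C NOR N15 = H NOR H = L

N2 = H  N17 = L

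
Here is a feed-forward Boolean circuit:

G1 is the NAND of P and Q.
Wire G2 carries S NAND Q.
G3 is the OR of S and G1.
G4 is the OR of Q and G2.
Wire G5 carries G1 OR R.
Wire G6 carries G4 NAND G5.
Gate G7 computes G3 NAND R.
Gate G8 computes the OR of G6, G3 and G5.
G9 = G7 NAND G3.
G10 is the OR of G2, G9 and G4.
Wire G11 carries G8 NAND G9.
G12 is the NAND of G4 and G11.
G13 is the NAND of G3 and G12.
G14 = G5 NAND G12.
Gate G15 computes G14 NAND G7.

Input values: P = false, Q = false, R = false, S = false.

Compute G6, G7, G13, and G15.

G6 = false; G7 = true; G13 = true; G15 = false

G1 = P NAND Q = false NAND false = true
G2 = S NAND Q = false NAND false = true
G3 = S OR G1 = false OR true = true
G4 = Q OR G2 = false OR true = true
G5 = G1 OR R = true OR false = true
G6 = G4 NAND G5 = true NAND true = false
G7 = G3 NAND R = true NAND false = true
G8 = G6 OR G3 OR G5 = false OR true OR true = true
G9 = G7 NAND G3 = true NAND true = false
G11 = G8 NAND G9 = true NAND false = true
G12 = G4 NAND G11 = true NAND true = false
G13 = G3 NAND G12 = true NAND false = true
G14 = G5 NAND G12 = true NAND false = true
G15 = G14 NAND G7 = true NAND true = false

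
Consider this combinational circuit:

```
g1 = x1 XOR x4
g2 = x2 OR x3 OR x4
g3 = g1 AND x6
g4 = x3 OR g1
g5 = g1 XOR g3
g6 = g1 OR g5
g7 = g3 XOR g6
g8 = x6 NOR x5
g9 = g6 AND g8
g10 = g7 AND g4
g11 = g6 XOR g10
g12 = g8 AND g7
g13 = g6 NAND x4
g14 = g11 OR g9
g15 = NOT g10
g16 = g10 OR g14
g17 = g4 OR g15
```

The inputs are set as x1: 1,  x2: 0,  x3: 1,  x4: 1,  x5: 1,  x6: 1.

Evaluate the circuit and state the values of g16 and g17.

g1 = x1 XOR x4 = 1 XOR 1 = 0
g3 = g1 AND x6 = 0 AND 1 = 0
g4 = x3 OR g1 = 1 OR 0 = 1
g5 = g1 XOR g3 = 0 XOR 0 = 0
g6 = g1 OR g5 = 0 OR 0 = 0
g7 = g3 XOR g6 = 0 XOR 0 = 0
g8 = x6 NOR x5 = 1 NOR 1 = 0
g9 = g6 AND g8 = 0 AND 0 = 0
g10 = g7 AND g4 = 0 AND 1 = 0
g11 = g6 XOR g10 = 0 XOR 0 = 0
g14 = g11 OR g9 = 0 OR 0 = 0
g15 = NOT g10 = NOT 0 = 1
g16 = g10 OR g14 = 0 OR 0 = 0
g17 = g4 OR g15 = 1 OR 1 = 1

g16 = 0  g17 = 1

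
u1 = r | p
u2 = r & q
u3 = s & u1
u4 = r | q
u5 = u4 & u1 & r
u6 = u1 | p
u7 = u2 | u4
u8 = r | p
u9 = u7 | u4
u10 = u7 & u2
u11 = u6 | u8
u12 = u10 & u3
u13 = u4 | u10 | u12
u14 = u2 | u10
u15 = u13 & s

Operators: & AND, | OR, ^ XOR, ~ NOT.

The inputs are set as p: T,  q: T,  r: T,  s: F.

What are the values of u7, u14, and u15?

u1 = r OR p = T OR T = T
u2 = r AND q = T AND T = T
u3 = s AND u1 = F AND T = F
u4 = r OR q = T OR T = T
u7 = u2 OR u4 = T OR T = T
u10 = u7 AND u2 = T AND T = T
u12 = u10 AND u3 = T AND F = F
u13 = u4 OR u10 OR u12 = T OR T OR F = T
u14 = u2 OR u10 = T OR T = T
u15 = u13 AND s = T AND F = F

u7 = T, u14 = T, u15 = F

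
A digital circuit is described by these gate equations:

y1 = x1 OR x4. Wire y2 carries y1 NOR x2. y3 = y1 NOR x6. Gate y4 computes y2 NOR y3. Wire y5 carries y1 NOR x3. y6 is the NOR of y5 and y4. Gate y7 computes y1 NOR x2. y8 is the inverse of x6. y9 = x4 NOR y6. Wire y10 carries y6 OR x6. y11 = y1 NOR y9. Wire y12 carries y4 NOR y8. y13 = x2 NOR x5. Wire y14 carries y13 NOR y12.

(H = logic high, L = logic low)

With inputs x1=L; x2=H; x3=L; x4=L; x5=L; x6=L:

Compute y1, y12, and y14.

y1 = x1 OR x4 = L OR L = L
y2 = y1 NOR x2 = L NOR H = L
y3 = y1 NOR x6 = L NOR L = H
y4 = y2 NOR y3 = L NOR H = L
y8 = NOT x6 = NOT L = H
y12 = y4 NOR y8 = L NOR H = L
y13 = x2 NOR x5 = H NOR L = L
y14 = y13 NOR y12 = L NOR L = H

y1 = L; y12 = L; y14 = H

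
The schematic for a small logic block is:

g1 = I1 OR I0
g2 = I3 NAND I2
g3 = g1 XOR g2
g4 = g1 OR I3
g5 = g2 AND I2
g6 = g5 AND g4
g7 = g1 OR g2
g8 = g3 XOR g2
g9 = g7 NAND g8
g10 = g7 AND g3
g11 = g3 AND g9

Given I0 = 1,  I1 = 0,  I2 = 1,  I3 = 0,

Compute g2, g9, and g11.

g1 = I1 OR I0 = 0 OR 1 = 1
g2 = I3 NAND I2 = 0 NAND 1 = 1
g3 = g1 XOR g2 = 1 XOR 1 = 0
g7 = g1 OR g2 = 1 OR 1 = 1
g8 = g3 XOR g2 = 0 XOR 1 = 1
g9 = g7 NAND g8 = 1 NAND 1 = 0
g11 = g3 AND g9 = 0 AND 0 = 0

g2 = 1; g9 = 0; g11 = 0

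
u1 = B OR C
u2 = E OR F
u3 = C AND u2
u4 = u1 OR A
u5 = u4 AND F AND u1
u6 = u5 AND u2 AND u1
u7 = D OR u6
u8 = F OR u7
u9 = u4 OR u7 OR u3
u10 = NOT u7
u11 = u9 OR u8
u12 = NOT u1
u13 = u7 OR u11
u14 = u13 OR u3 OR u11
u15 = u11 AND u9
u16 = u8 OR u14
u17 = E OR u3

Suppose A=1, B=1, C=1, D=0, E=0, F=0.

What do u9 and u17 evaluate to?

u9 = 1  u17 = 0

u1 = B OR C = 1 OR 1 = 1
u2 = E OR F = 0 OR 0 = 0
u3 = C AND u2 = 1 AND 0 = 0
u4 = u1 OR A = 1 OR 1 = 1
u5 = u4 AND F AND u1 = 1 AND 0 AND 1 = 0
u6 = u5 AND u2 AND u1 = 0 AND 0 AND 1 = 0
u7 = D OR u6 = 0 OR 0 = 0
u9 = u4 OR u7 OR u3 = 1 OR 0 OR 0 = 1
u17 = E OR u3 = 0 OR 0 = 0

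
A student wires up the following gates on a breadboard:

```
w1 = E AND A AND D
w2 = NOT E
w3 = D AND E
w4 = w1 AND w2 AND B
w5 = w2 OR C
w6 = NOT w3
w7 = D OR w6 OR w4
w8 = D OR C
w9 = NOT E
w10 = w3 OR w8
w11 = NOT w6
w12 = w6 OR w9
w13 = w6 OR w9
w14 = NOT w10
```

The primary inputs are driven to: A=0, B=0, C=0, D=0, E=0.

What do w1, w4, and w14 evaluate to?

w1 = 0; w4 = 0; w14 = 1

w1 = E AND A AND D = 0 AND 0 AND 0 = 0
w2 = NOT E = NOT 0 = 1
w3 = D AND E = 0 AND 0 = 0
w4 = w1 AND w2 AND B = 0 AND 1 AND 0 = 0
w8 = D OR C = 0 OR 0 = 0
w10 = w3 OR w8 = 0 OR 0 = 0
w14 = NOT w10 = NOT 0 = 1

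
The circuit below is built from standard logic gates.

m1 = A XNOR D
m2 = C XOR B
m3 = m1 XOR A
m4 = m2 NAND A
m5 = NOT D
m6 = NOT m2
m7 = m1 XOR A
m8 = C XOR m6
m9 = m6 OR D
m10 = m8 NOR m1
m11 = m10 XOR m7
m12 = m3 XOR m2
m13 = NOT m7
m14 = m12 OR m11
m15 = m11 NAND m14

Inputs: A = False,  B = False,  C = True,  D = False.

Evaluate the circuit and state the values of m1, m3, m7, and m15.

m1 = A XNOR D = False XNOR False = True
m2 = C XOR B = True XOR False = True
m3 = m1 XOR A = True XOR False = True
m6 = NOT m2 = NOT True = False
m7 = m1 XOR A = True XOR False = True
m8 = C XOR m6 = True XOR False = True
m10 = m8 NOR m1 = True NOR True = False
m11 = m10 XOR m7 = False XOR True = True
m12 = m3 XOR m2 = True XOR True = False
m14 = m12 OR m11 = False OR True = True
m15 = m11 NAND m14 = True NAND True = False

m1 = True, m3 = True, m7 = True, m15 = False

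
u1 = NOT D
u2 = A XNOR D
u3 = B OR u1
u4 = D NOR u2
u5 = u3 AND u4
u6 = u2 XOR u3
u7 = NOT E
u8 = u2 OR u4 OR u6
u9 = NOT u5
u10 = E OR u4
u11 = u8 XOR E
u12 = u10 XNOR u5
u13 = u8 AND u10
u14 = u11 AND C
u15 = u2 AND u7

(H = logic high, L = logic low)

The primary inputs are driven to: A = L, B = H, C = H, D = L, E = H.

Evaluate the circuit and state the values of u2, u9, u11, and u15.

u2 = H, u9 = H, u11 = L, u15 = L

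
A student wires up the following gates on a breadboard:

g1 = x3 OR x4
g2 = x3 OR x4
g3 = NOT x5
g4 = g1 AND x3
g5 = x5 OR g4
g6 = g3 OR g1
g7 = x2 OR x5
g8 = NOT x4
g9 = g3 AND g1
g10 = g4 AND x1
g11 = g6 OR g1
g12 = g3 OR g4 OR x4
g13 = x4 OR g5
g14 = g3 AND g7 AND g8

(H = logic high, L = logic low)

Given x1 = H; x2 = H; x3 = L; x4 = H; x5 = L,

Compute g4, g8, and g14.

g1 = x3 OR x4 = L OR H = H
g3 = NOT x5 = NOT L = H
g4 = g1 AND x3 = H AND L = L
g7 = x2 OR x5 = H OR L = H
g8 = NOT x4 = NOT H = L
g14 = g3 AND g7 AND g8 = H AND H AND L = L

g4 = L; g8 = L; g14 = L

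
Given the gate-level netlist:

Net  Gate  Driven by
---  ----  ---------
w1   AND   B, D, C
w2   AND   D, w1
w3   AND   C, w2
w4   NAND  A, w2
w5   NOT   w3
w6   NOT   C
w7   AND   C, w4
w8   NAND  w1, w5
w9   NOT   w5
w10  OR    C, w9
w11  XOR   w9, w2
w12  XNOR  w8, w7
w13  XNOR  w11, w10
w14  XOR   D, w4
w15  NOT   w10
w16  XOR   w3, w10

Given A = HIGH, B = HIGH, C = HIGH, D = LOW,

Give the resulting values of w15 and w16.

w15 = LOW, w16 = HIGH

w1 = B AND D AND C = HIGH AND LOW AND HIGH = LOW
w2 = D AND w1 = LOW AND LOW = LOW
w3 = C AND w2 = HIGH AND LOW = LOW
w5 = NOT w3 = NOT LOW = HIGH
w9 = NOT w5 = NOT HIGH = LOW
w10 = C OR w9 = HIGH OR LOW = HIGH
w15 = NOT w10 = NOT HIGH = LOW
w16 = w3 XOR w10 = LOW XOR HIGH = HIGH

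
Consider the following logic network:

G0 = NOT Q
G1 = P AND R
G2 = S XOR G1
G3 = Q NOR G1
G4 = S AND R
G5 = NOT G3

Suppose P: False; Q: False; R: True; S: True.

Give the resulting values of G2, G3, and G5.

G1 = P AND R = False AND True = False
G2 = S XOR G1 = True XOR False = True
G3 = Q NOR G1 = False NOR False = True
G5 = NOT G3 = NOT True = False

G2 = True, G3 = True, G5 = False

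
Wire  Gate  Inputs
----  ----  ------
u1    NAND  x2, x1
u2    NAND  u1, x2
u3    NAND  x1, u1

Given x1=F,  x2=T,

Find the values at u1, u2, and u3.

u1 = x2 NAND x1 = T NAND F = T
u2 = u1 NAND x2 = T NAND T = F
u3 = x1 NAND u1 = F NAND T = T

u1 = T  u2 = F  u3 = T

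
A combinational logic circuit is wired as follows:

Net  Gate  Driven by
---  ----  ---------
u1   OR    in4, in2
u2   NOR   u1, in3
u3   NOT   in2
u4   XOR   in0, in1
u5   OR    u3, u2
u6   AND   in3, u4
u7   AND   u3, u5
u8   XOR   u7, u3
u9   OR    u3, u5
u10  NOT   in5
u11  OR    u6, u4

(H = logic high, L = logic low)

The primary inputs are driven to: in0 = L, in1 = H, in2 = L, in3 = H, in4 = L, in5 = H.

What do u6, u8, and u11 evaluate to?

u1 = in4 OR in2 = L OR L = L
u2 = u1 NOR in3 = L NOR H = L
u3 = NOT in2 = NOT L = H
u4 = in0 XOR in1 = L XOR H = H
u5 = u3 OR u2 = H OR L = H
u6 = in3 AND u4 = H AND H = H
u7 = u3 AND u5 = H AND H = H
u8 = u7 XOR u3 = H XOR H = L
u11 = u6 OR u4 = H OR H = H

u6 = H  u8 = L  u11 = H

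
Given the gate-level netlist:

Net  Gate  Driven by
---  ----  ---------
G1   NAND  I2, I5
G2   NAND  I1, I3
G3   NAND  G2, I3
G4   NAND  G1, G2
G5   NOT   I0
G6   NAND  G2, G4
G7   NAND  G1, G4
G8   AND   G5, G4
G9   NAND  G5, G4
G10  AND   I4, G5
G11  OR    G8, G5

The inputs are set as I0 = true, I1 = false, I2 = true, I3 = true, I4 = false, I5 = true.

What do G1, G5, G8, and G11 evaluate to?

G1 = false  G5 = false  G8 = false  G11 = false

G1 = I2 NAND I5 = true NAND true = false
G2 = I1 NAND I3 = false NAND true = true
G4 = G1 NAND G2 = false NAND true = true
G5 = NOT I0 = NOT true = false
G8 = G5 AND G4 = false AND true = false
G11 = G8 OR G5 = false OR false = false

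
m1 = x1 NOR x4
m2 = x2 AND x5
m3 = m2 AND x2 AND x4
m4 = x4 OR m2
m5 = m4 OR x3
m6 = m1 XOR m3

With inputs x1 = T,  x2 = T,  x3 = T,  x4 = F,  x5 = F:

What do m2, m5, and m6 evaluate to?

m2 = F  m5 = T  m6 = F

m1 = x1 NOR x4 = T NOR F = F
m2 = x2 AND x5 = T AND F = F
m3 = m2 AND x2 AND x4 = F AND T AND F = F
m4 = x4 OR m2 = F OR F = F
m5 = m4 OR x3 = F OR T = T
m6 = m1 XOR m3 = F XOR F = F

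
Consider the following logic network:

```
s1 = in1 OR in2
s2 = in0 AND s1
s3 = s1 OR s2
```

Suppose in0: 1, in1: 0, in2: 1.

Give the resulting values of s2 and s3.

s1 = in1 OR in2 = 0 OR 1 = 1
s2 = in0 AND s1 = 1 AND 1 = 1
s3 = s1 OR s2 = 1 OR 1 = 1

s2 = 1, s3 = 1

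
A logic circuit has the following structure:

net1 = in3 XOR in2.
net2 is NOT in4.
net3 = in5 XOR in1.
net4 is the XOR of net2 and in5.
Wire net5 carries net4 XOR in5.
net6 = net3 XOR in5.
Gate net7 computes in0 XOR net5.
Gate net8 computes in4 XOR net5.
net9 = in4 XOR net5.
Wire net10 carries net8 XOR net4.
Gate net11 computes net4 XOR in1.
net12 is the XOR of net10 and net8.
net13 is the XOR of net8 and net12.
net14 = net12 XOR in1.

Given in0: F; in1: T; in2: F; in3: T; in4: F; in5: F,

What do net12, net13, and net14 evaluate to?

net2 = NOT in4 = NOT F = T
net4 = net2 XOR in5 = T XOR F = T
net5 = net4 XOR in5 = T XOR F = T
net8 = in4 XOR net5 = F XOR T = T
net10 = net8 XOR net4 = T XOR T = F
net12 = net10 XOR net8 = F XOR T = T
net13 = net8 XOR net12 = T XOR T = F
net14 = net12 XOR in1 = T XOR T = F

net12 = T; net13 = F; net14 = F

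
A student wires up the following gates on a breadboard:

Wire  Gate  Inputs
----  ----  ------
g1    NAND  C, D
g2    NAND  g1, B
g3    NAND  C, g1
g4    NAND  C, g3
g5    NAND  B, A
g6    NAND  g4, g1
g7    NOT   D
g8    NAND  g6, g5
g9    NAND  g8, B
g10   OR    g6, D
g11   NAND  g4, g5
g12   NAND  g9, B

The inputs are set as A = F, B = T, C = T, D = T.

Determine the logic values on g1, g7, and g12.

g1 = F  g7 = F  g12 = F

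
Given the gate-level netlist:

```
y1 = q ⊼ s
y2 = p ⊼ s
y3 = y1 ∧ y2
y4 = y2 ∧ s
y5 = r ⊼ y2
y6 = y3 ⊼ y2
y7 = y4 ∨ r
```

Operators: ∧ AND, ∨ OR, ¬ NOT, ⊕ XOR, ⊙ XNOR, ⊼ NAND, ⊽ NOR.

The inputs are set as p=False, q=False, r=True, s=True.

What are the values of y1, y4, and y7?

y1 = True, y4 = True, y7 = True

y1 = q NAND s = False NAND True = True
y2 = p NAND s = False NAND True = True
y4 = y2 AND s = True AND True = True
y7 = y4 OR r = True OR True = True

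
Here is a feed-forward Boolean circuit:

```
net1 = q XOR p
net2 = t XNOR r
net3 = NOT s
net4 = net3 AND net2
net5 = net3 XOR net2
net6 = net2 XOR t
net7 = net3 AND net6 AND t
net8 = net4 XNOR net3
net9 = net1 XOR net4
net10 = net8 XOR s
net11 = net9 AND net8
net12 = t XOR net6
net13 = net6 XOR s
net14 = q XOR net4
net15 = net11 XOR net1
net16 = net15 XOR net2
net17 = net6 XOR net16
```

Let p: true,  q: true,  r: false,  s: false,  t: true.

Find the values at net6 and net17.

net6 = true, net17 = true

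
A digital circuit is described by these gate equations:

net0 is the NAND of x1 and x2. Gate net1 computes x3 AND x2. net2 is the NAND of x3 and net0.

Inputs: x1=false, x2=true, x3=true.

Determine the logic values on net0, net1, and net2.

net0 = x1 NAND x2 = false NAND true = true
net1 = x3 AND x2 = true AND true = true
net2 = x3 NAND net0 = true NAND true = false

net0 = true, net1 = true, net2 = false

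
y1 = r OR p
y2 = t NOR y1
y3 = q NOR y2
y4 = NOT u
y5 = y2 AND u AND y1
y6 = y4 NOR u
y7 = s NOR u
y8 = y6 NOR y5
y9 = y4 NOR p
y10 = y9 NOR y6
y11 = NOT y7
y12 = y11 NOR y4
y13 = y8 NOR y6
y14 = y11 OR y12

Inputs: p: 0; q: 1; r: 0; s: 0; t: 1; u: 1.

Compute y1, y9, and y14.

y1 = r OR p = 0 OR 0 = 0
y4 = NOT u = NOT 1 = 0
y7 = s NOR u = 0 NOR 1 = 0
y9 = y4 NOR p = 0 NOR 0 = 1
y11 = NOT y7 = NOT 0 = 1
y12 = y11 NOR y4 = 1 NOR 0 = 0
y14 = y11 OR y12 = 1 OR 0 = 1

y1 = 0; y9 = 1; y14 = 1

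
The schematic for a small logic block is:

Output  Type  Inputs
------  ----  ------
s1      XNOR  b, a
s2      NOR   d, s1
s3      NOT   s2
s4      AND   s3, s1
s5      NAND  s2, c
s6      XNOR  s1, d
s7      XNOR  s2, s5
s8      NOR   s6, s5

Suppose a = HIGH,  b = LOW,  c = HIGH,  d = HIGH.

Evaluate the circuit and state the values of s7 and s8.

s1 = b XNOR a = LOW XNOR HIGH = LOW
s2 = d NOR s1 = HIGH NOR LOW = LOW
s5 = s2 NAND c = LOW NAND HIGH = HIGH
s6 = s1 XNOR d = LOW XNOR HIGH = LOW
s7 = s2 XNOR s5 = LOW XNOR HIGH = LOW
s8 = s6 NOR s5 = LOW NOR HIGH = LOW

s7 = LOW, s8 = LOW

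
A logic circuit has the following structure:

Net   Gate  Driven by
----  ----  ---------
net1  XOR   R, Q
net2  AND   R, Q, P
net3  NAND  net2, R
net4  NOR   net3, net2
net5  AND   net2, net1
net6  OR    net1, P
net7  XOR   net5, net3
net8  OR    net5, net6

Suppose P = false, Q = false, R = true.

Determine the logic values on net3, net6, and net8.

net1 = R XOR Q = true XOR false = true
net2 = R AND Q AND P = true AND false AND false = false
net3 = net2 NAND R = false NAND true = true
net5 = net2 AND net1 = false AND true = false
net6 = net1 OR P = true OR false = true
net8 = net5 OR net6 = false OR true = true

net3 = true  net6 = true  net8 = true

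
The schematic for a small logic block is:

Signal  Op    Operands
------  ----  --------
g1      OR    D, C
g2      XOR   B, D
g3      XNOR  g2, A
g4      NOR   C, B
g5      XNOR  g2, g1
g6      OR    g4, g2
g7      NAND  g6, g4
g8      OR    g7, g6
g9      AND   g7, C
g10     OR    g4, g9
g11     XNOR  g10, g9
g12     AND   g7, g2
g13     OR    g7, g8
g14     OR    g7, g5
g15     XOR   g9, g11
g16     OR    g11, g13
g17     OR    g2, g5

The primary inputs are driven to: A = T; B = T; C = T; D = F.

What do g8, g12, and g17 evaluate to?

g1 = D OR C = F OR T = T
g2 = B XOR D = T XOR F = T
g4 = C NOR B = T NOR T = F
g5 = g2 XNOR g1 = T XNOR T = T
g6 = g4 OR g2 = F OR T = T
g7 = g6 NAND g4 = T NAND F = T
g8 = g7 OR g6 = T OR T = T
g12 = g7 AND g2 = T AND T = T
g17 = g2 OR g5 = T OR T = T

g8 = T, g12 = T, g17 = T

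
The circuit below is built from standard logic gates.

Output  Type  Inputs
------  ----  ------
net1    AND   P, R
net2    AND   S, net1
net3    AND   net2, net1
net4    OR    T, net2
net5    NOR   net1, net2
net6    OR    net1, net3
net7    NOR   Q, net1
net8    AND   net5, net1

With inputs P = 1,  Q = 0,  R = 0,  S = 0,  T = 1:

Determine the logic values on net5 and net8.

net5 = 1, net8 = 0

net1 = P AND R = 1 AND 0 = 0
net2 = S AND net1 = 0 AND 0 = 0
net5 = net1 NOR net2 = 0 NOR 0 = 1
net8 = net5 AND net1 = 1 AND 0 = 0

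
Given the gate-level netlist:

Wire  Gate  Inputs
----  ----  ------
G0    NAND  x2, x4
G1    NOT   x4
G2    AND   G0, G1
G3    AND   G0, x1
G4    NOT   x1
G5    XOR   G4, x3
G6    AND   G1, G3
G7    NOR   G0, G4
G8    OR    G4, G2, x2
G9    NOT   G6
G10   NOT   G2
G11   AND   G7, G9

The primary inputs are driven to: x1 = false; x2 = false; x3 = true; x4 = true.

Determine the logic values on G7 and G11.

G7 = false  G11 = false

G0 = x2 NAND x4 = false NAND true = true
G1 = NOT x4 = NOT true = false
G3 = G0 AND x1 = true AND false = false
G4 = NOT x1 = NOT false = true
G6 = G1 AND G3 = false AND false = false
G7 = G0 NOR G4 = true NOR true = false
G9 = NOT G6 = NOT false = true
G11 = G7 AND G9 = false AND true = false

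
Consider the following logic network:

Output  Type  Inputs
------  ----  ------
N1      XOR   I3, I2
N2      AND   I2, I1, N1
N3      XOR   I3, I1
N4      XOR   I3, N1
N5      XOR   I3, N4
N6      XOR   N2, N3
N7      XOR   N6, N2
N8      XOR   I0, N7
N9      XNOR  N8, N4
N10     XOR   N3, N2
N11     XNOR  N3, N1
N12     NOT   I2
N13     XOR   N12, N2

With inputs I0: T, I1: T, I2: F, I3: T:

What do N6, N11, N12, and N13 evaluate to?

N1 = I3 XOR I2 = T XOR F = T
N2 = I2 AND I1 AND N1 = F AND T AND T = F
N3 = I3 XOR I1 = T XOR T = F
N6 = N2 XOR N3 = F XOR F = F
N11 = N3 XNOR N1 = F XNOR T = F
N12 = NOT I2 = NOT F = T
N13 = N12 XOR N2 = T XOR F = T

N6 = F, N11 = F, N12 = T, N13 = T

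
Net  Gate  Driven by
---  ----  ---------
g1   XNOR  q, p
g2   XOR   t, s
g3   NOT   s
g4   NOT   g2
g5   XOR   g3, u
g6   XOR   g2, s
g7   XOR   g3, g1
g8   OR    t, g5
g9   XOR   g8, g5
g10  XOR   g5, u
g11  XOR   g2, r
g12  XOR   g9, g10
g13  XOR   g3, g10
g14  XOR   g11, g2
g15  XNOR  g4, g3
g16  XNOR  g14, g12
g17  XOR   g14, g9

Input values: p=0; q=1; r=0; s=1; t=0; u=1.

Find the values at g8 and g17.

g2 = t XOR s = 0 XOR 1 = 1
g3 = NOT s = NOT 1 = 0
g5 = g3 XOR u = 0 XOR 1 = 1
g8 = t OR g5 = 0 OR 1 = 1
g9 = g8 XOR g5 = 1 XOR 1 = 0
g11 = g2 XOR r = 1 XOR 0 = 1
g14 = g11 XOR g2 = 1 XOR 1 = 0
g17 = g14 XOR g9 = 0 XOR 0 = 0

g8 = 1  g17 = 0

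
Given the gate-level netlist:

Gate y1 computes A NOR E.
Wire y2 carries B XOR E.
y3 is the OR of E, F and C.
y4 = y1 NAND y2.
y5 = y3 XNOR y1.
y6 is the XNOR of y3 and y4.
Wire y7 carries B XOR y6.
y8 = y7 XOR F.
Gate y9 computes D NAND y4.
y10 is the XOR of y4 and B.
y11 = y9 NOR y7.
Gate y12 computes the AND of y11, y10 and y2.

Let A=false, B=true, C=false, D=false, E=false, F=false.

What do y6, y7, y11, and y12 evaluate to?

y1 = A NOR E = false NOR false = true
y2 = B XOR E = true XOR false = true
y3 = E OR F OR C = false OR false OR false = false
y4 = y1 NAND y2 = true NAND true = false
y6 = y3 XNOR y4 = false XNOR false = true
y7 = B XOR y6 = true XOR true = false
y9 = D NAND y4 = false NAND false = true
y10 = y4 XOR B = false XOR true = true
y11 = y9 NOR y7 = true NOR false = false
y12 = y11 AND y10 AND y2 = false AND true AND true = false

y6 = true, y7 = false, y11 = false, y12 = false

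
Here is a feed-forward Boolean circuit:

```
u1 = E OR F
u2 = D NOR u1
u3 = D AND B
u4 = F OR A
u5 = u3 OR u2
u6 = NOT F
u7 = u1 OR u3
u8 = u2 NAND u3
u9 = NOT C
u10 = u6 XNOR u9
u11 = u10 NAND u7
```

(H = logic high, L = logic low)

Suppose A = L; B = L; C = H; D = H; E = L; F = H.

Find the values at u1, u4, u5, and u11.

u1 = E OR F = L OR H = H
u2 = D NOR u1 = H NOR H = L
u3 = D AND B = H AND L = L
u4 = F OR A = H OR L = H
u5 = u3 OR u2 = L OR L = L
u6 = NOT F = NOT H = L
u7 = u1 OR u3 = H OR L = H
u9 = NOT C = NOT H = L
u10 = u6 XNOR u9 = L XNOR L = H
u11 = u10 NAND u7 = H NAND H = L

u1 = H; u4 = H; u5 = L; u11 = L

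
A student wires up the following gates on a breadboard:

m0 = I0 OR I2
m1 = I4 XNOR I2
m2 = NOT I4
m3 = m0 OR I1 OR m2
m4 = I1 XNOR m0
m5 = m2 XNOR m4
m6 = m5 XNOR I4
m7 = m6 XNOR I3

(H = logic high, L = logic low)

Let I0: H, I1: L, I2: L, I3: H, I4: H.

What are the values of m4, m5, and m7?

m4 = L; m5 = H; m7 = H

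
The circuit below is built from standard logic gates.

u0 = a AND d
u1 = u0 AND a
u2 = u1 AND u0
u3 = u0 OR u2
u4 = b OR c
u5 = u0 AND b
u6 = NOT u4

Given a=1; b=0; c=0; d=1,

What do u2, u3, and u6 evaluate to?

u2 = 1, u3 = 1, u6 = 1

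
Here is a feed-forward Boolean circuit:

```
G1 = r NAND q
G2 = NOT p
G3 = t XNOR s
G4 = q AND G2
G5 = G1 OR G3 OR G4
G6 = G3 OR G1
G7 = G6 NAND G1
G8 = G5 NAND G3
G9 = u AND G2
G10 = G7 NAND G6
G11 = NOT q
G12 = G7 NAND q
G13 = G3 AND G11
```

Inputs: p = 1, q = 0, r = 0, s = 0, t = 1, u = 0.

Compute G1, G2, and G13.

G1 = 1, G2 = 0, G13 = 0

G1 = r NAND q = 0 NAND 0 = 1
G2 = NOT p = NOT 1 = 0
G3 = t XNOR s = 1 XNOR 0 = 0
G11 = NOT q = NOT 0 = 1
G13 = G3 AND G11 = 0 AND 1 = 0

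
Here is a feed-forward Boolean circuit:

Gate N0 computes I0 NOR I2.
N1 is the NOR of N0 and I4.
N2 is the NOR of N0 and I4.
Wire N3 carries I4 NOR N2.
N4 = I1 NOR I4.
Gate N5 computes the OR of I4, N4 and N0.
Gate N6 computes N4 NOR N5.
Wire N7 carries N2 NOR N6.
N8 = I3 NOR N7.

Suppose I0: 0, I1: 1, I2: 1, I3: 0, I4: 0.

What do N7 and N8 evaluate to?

N7 = 0, N8 = 1

N0 = I0 NOR I2 = 0 NOR 1 = 0
N2 = N0 NOR I4 = 0 NOR 0 = 1
N4 = I1 NOR I4 = 1 NOR 0 = 0
N5 = I4 OR N4 OR N0 = 0 OR 0 OR 0 = 0
N6 = N4 NOR N5 = 0 NOR 0 = 1
N7 = N2 NOR N6 = 1 NOR 1 = 0
N8 = I3 NOR N7 = 0 NOR 0 = 1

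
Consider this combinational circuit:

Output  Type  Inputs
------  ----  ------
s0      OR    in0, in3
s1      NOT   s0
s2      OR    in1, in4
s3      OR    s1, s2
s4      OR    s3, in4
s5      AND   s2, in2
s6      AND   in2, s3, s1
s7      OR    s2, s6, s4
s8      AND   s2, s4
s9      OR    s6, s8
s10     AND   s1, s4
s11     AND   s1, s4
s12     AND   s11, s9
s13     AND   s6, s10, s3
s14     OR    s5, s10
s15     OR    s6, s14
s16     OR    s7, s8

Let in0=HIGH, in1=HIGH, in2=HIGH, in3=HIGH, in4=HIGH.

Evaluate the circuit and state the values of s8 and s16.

s8 = HIGH  s16 = HIGH

s0 = in0 OR in3 = HIGH OR HIGH = HIGH
s1 = NOT s0 = NOT HIGH = LOW
s2 = in1 OR in4 = HIGH OR HIGH = HIGH
s3 = s1 OR s2 = LOW OR HIGH = HIGH
s4 = s3 OR in4 = HIGH OR HIGH = HIGH
s6 = in2 AND s3 AND s1 = HIGH AND HIGH AND LOW = LOW
s7 = s2 OR s6 OR s4 = HIGH OR LOW OR HIGH = HIGH
s8 = s2 AND s4 = HIGH AND HIGH = HIGH
s16 = s7 OR s8 = HIGH OR HIGH = HIGH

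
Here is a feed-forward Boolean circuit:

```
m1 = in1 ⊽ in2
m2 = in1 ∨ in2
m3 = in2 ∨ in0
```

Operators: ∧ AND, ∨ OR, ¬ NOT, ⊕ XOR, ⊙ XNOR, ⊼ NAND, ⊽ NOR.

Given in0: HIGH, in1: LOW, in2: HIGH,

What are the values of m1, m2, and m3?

m1 = in1 NOR in2 = LOW NOR HIGH = LOW
m2 = in1 OR in2 = LOW OR HIGH = HIGH
m3 = in2 OR in0 = HIGH OR HIGH = HIGH

m1 = LOW  m2 = HIGH  m3 = HIGH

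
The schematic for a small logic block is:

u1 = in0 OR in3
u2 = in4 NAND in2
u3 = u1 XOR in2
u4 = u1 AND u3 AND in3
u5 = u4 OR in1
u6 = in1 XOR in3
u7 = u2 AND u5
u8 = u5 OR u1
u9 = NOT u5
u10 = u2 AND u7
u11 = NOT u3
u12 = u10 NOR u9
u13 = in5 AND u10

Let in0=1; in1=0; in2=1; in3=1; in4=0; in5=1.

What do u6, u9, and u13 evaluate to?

u1 = in0 OR in3 = 1 OR 1 = 1
u2 = in4 NAND in2 = 0 NAND 1 = 1
u3 = u1 XOR in2 = 1 XOR 1 = 0
u4 = u1 AND u3 AND in3 = 1 AND 0 AND 1 = 0
u5 = u4 OR in1 = 0 OR 0 = 0
u6 = in1 XOR in3 = 0 XOR 1 = 1
u7 = u2 AND u5 = 1 AND 0 = 0
u9 = NOT u5 = NOT 0 = 1
u10 = u2 AND u7 = 1 AND 0 = 0
u13 = in5 AND u10 = 1 AND 0 = 0

u6 = 1, u9 = 1, u13 = 0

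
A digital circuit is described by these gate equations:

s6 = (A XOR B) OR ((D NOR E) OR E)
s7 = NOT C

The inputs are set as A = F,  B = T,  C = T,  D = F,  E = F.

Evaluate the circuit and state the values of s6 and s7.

s6 = T, s7 = F

s6 = (F XOR T) OR ((F NOR F) OR F) = T
s7 = NOT T = F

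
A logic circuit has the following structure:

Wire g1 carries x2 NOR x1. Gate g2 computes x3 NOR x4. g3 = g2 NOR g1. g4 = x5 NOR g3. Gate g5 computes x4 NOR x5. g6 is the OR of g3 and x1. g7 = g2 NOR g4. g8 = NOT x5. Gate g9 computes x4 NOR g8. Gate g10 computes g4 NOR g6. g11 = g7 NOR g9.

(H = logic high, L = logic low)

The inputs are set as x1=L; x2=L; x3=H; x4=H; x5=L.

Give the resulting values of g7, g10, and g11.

g7 = L; g10 = L; g11 = H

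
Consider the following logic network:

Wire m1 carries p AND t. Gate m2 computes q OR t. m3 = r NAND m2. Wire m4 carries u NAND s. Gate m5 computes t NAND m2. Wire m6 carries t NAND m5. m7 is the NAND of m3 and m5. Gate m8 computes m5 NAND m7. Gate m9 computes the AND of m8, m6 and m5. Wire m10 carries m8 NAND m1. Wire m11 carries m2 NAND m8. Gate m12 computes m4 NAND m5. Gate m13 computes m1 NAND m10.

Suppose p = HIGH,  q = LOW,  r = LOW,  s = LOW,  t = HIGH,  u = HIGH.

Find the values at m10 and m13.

m10 = LOW, m13 = HIGH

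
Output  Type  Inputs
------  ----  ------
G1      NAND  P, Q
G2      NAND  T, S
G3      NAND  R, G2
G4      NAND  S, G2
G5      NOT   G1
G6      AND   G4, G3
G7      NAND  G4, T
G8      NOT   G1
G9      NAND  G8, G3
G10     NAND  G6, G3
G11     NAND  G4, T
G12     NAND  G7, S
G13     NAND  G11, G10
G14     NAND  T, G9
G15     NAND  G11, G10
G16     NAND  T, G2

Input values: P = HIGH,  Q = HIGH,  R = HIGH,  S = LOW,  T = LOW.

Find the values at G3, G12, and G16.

G3 = LOW, G12 = HIGH, G16 = HIGH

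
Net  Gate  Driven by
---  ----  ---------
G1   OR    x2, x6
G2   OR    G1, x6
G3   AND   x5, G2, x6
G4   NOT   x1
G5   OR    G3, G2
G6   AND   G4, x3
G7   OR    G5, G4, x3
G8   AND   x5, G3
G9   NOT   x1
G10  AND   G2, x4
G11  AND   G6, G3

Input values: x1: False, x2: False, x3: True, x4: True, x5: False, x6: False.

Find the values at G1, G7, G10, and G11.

G1 = x2 OR x6 = False OR False = False
G2 = G1 OR x6 = False OR False = False
G3 = x5 AND G2 AND x6 = False AND False AND False = False
G4 = NOT x1 = NOT False = True
G5 = G3 OR G2 = False OR False = False
G6 = G4 AND x3 = True AND True = True
G7 = G5 OR G4 OR x3 = False OR True OR True = True
G10 = G2 AND x4 = False AND True = False
G11 = G6 AND G3 = True AND False = False

G1 = False  G7 = True  G10 = False  G11 = False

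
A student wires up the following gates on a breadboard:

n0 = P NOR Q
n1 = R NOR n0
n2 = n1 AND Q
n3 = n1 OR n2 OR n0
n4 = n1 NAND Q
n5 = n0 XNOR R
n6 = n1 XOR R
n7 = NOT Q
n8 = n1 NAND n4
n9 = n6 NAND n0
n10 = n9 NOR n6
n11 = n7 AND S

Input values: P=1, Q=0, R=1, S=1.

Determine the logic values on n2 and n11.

n0 = P NOR Q = 1 NOR 0 = 0
n1 = R NOR n0 = 1 NOR 0 = 0
n2 = n1 AND Q = 0 AND 0 = 0
n7 = NOT Q = NOT 0 = 1
n11 = n7 AND S = 1 AND 1 = 1

n2 = 0  n11 = 1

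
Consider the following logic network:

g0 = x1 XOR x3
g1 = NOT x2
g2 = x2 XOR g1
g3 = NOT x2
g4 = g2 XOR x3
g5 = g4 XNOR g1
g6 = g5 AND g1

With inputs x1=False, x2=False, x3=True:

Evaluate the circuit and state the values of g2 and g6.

g2 = True, g6 = False

g1 = NOT x2 = NOT False = True
g2 = x2 XOR g1 = False XOR True = True
g4 = g2 XOR x3 = True XOR True = False
g5 = g4 XNOR g1 = False XNOR True = False
g6 = g5 AND g1 = False AND True = False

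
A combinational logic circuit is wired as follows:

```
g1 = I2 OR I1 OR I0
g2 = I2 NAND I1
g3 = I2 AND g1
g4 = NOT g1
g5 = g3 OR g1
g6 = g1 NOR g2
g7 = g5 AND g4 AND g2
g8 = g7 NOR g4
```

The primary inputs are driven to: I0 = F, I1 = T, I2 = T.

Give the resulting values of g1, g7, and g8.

g1 = T; g7 = F; g8 = T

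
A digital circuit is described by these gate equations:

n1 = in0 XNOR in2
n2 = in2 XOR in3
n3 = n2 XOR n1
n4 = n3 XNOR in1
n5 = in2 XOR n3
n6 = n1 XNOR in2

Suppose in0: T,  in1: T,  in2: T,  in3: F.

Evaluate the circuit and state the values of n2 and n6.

n1 = in0 XNOR in2 = T XNOR T = T
n2 = in2 XOR in3 = T XOR F = T
n6 = n1 XNOR in2 = T XNOR T = T

n2 = T  n6 = T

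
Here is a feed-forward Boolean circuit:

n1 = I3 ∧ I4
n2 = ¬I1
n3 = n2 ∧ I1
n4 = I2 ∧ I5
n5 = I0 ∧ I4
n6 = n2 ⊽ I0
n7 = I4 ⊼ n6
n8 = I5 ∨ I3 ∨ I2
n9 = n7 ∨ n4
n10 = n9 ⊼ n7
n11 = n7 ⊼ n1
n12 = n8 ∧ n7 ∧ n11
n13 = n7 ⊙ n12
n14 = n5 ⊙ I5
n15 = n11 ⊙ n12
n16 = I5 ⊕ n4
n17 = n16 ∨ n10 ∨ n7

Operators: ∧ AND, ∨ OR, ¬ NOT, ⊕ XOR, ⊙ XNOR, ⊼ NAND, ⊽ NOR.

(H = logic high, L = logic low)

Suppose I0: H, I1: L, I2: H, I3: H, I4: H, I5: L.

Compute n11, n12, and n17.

n11 = L, n12 = L, n17 = H

n1 = I3 AND I4 = H AND H = H
n2 = NOT I1 = NOT L = H
n4 = I2 AND I5 = H AND L = L
n6 = n2 NOR I0 = H NOR H = L
n7 = I4 NAND n6 = H NAND L = H
n8 = I5 OR I3 OR I2 = L OR H OR H = H
n9 = n7 OR n4 = H OR L = H
n10 = n9 NAND n7 = H NAND H = L
n11 = n7 NAND n1 = H NAND H = L
n12 = n8 AND n7 AND n11 = H AND H AND L = L
n16 = I5 XOR n4 = L XOR L = L
n17 = n16 OR n10 OR n7 = L OR L OR H = H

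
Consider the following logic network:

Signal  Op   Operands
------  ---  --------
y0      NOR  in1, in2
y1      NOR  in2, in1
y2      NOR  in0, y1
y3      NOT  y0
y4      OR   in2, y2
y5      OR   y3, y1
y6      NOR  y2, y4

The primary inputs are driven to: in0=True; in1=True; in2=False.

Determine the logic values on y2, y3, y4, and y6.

y0 = in1 NOR in2 = True NOR False = False
y1 = in2 NOR in1 = False NOR True = False
y2 = in0 NOR y1 = True NOR False = False
y3 = NOT y0 = NOT False = True
y4 = in2 OR y2 = False OR False = False
y6 = y2 NOR y4 = False NOR False = True

y2 = False  y3 = True  y4 = False  y6 = True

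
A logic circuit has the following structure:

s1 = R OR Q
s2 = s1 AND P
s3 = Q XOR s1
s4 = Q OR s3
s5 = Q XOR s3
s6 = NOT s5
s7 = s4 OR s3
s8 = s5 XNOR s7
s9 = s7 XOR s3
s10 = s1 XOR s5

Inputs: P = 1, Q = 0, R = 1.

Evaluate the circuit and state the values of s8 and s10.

s8 = 1, s10 = 0

s1 = R OR Q = 1 OR 0 = 1
s3 = Q XOR s1 = 0 XOR 1 = 1
s4 = Q OR s3 = 0 OR 1 = 1
s5 = Q XOR s3 = 0 XOR 1 = 1
s7 = s4 OR s3 = 1 OR 1 = 1
s8 = s5 XNOR s7 = 1 XNOR 1 = 1
s10 = s1 XOR s5 = 1 XOR 1 = 0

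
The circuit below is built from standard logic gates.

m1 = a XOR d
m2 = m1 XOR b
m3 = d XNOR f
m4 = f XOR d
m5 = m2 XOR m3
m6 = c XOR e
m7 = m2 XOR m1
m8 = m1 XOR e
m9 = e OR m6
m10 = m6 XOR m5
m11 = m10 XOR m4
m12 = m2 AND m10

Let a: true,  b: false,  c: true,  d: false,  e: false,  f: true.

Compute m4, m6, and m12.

m4 = true  m6 = true  m12 = false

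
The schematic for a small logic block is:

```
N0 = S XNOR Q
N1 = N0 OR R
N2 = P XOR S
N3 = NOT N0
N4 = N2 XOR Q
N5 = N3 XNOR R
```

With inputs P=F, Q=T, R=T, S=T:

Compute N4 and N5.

N0 = S XNOR Q = T XNOR T = T
N2 = P XOR S = F XOR T = T
N3 = NOT N0 = NOT T = F
N4 = N2 XOR Q = T XOR T = F
N5 = N3 XNOR R = F XNOR T = F

N4 = F; N5 = F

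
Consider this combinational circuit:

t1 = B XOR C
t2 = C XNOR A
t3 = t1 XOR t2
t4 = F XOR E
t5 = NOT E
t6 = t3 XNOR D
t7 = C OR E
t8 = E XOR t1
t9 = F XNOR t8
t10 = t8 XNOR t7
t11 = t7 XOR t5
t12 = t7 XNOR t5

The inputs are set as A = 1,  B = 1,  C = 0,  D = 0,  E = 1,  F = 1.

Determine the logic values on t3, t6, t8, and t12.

t1 = B XOR C = 1 XOR 0 = 1
t2 = C XNOR A = 0 XNOR 1 = 0
t3 = t1 XOR t2 = 1 XOR 0 = 1
t5 = NOT E = NOT 1 = 0
t6 = t3 XNOR D = 1 XNOR 0 = 0
t7 = C OR E = 0 OR 1 = 1
t8 = E XOR t1 = 1 XOR 1 = 0
t12 = t7 XNOR t5 = 1 XNOR 0 = 0

t3 = 1; t6 = 0; t8 = 0; t12 = 0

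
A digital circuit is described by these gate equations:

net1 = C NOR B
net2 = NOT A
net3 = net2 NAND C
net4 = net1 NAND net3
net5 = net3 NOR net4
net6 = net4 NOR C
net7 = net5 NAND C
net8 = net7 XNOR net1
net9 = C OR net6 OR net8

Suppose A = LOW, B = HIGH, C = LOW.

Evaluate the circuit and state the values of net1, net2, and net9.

net1 = LOW, net2 = HIGH, net9 = LOW

net1 = C NOR B = LOW NOR HIGH = LOW
net2 = NOT A = NOT LOW = HIGH
net3 = net2 NAND C = HIGH NAND LOW = HIGH
net4 = net1 NAND net3 = LOW NAND HIGH = HIGH
net5 = net3 NOR net4 = HIGH NOR HIGH = LOW
net6 = net4 NOR C = HIGH NOR LOW = LOW
net7 = net5 NAND C = LOW NAND LOW = HIGH
net8 = net7 XNOR net1 = HIGH XNOR LOW = LOW
net9 = C OR net6 OR net8 = LOW OR LOW OR LOW = LOW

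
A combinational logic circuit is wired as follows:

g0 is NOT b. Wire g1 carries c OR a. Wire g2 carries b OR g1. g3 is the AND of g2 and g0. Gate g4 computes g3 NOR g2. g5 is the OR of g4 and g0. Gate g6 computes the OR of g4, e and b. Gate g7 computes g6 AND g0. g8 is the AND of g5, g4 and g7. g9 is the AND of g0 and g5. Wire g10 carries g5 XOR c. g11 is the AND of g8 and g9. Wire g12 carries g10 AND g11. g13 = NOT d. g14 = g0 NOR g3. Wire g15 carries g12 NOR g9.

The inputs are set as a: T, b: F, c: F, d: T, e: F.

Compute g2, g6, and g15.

g0 = NOT b = NOT F = T
g1 = c OR a = F OR T = T
g2 = b OR g1 = F OR T = T
g3 = g2 AND g0 = T AND T = T
g4 = g3 NOR g2 = T NOR T = F
g5 = g4 OR g0 = F OR T = T
g6 = g4 OR e OR b = F OR F OR F = F
g7 = g6 AND g0 = F AND T = F
g8 = g5 AND g4 AND g7 = T AND F AND F = F
g9 = g0 AND g5 = T AND T = T
g10 = g5 XOR c = T XOR F = T
g11 = g8 AND g9 = F AND T = F
g12 = g10 AND g11 = T AND F = F
g15 = g12 NOR g9 = F NOR T = F

g2 = T, g6 = F, g15 = F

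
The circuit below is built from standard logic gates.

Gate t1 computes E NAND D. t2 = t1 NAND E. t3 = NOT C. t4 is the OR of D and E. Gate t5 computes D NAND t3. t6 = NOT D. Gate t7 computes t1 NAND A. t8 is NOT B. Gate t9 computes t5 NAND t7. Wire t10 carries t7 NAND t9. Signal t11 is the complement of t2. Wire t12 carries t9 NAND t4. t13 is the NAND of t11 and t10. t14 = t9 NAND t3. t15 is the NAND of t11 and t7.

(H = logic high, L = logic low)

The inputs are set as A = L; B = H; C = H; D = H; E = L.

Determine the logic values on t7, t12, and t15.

t7 = H  t12 = H  t15 = H

t1 = E NAND D = L NAND H = H
t2 = t1 NAND E = H NAND L = H
t3 = NOT C = NOT H = L
t4 = D OR E = H OR L = H
t5 = D NAND t3 = H NAND L = H
t7 = t1 NAND A = H NAND L = H
t9 = t5 NAND t7 = H NAND H = L
t11 = NOT t2 = NOT H = L
t12 = t9 NAND t4 = L NAND H = H
t15 = t11 NAND t7 = L NAND H = H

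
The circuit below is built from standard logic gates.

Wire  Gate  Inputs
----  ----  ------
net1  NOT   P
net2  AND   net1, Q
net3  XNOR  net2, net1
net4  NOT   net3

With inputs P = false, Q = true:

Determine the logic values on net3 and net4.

net3 = true, net4 = false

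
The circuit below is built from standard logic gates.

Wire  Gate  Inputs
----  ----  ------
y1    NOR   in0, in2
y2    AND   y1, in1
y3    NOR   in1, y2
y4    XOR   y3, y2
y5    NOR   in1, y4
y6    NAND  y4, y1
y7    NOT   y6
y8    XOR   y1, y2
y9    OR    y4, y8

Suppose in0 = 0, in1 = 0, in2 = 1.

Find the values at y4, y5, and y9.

y4 = 1; y5 = 0; y9 = 1

y1 = in0 NOR in2 = 0 NOR 1 = 0
y2 = y1 AND in1 = 0 AND 0 = 0
y3 = in1 NOR y2 = 0 NOR 0 = 1
y4 = y3 XOR y2 = 1 XOR 0 = 1
y5 = in1 NOR y4 = 0 NOR 1 = 0
y8 = y1 XOR y2 = 0 XOR 0 = 0
y9 = y4 OR y8 = 1 OR 0 = 1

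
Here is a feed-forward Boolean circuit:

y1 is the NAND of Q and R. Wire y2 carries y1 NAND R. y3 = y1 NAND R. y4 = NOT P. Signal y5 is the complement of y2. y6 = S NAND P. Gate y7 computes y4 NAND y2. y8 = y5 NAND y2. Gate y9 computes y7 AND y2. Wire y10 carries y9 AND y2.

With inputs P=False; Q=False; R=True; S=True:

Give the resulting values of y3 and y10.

y3 = False, y10 = False

y1 = Q NAND R = False NAND True = True
y2 = y1 NAND R = True NAND True = False
y3 = y1 NAND R = True NAND True = False
y4 = NOT P = NOT False = True
y7 = y4 NAND y2 = True NAND False = True
y9 = y7 AND y2 = True AND False = False
y10 = y9 AND y2 = False AND False = False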